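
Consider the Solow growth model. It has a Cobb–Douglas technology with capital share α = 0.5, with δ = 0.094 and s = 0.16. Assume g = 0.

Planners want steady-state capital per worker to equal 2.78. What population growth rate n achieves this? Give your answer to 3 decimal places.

In steady state, investment equals break-even investment: s·k^α = (n + δ)·k.
So s / (n + δ) = (k*)^(1−α) = 2.78^0.5 = 1.6673.
Therefore n + δ = s / 1.6673 = 0.16 / 1.6673 = 0.0960, so n = 0.0960 − 0.094 = 0.0020.

n ≈ 0.002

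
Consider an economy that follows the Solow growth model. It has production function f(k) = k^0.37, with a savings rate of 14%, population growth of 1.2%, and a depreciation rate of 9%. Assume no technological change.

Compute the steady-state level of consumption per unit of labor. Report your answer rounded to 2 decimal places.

In steady state, investment equals break-even investment: s·k^α = (n + δ)·k.
Dividing both sides by k: k^(1−α) = s / (n + δ).
k^0.63 = 0.14 / (0.012 + 0.090) = 0.14 / 0.102 = 1.3725
k* = 1.3725^(1/0.63) ≈ 1.6530
y* = (k*)^α = 1.6530^0.37 ≈ 1.2044
c* = (1 − s)·y* = (1 − 0.14) × 1.2044 ≈ 1.0358

c* ≈ 1.04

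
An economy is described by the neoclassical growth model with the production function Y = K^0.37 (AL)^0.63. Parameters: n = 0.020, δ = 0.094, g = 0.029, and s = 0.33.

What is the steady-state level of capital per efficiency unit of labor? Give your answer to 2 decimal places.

k* = 3.77

At the steady state, Δk = 0, so s·k^α = (n + g + δ)·k.
Dividing both sides by k: k^(1−α) = s / (n + g + δ).
k^0.63 = 0.33 / (0.020 + 0.029 + 0.094) = 0.33 / 0.143 = 2.3077
k* = 2.3077^(1/0.63) ≈ 3.7712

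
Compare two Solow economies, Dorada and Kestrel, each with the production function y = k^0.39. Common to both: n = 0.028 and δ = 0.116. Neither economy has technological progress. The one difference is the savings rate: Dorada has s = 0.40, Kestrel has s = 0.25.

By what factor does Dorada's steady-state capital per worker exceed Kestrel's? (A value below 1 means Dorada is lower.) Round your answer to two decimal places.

k*_D / k*_K ≈ 2.16

Steady-state k* = [s/(n + δ)]^(1/(1−α)), so the ratio is [ (s_D/(n + δ)_D) / (s_K/(n + δ)_K) ]^1.6393.
s_D/(n + δ)_D = 0.40/0.144 = 2.7778; s_K/(n + δ)_K = 0.25/0.144 = 1.7361.
Ratio = (2.7778/1.7361)^1.6393 = 1.6000^1.6393 ≈ 2.1608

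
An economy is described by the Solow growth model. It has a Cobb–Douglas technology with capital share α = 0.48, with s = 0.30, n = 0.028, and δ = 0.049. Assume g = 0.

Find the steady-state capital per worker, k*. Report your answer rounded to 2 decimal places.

In steady state, investment equals break-even investment: s·k^α = (n + δ)·k.
Dividing both sides by k: k^(1−α) = s / (n + δ).
k^0.52 = 0.30 / (0.028 + 0.049) = 0.30 / 0.077 = 3.8961
k* = 3.8961^(1/0.52) ≈ 13.6718

k* = 13.67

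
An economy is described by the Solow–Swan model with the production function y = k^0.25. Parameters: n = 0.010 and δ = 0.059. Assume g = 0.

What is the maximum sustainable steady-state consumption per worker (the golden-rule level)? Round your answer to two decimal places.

c_gold ≈ 1.15

At the golden rule, f'(k) = n + δ, so α·k^(α−1) = n + δ and k_gold = (α/(n + δ))^(1/(1−α)).
k_gold = (0.25/0.069)^(1/0.75) = 3.6232^1.3333 ≈ 5.5646
c_gold = f(k_gold) − (n + δ)·k_gold = 1.5359 − 0.069×5.5646 ≈ 1.1519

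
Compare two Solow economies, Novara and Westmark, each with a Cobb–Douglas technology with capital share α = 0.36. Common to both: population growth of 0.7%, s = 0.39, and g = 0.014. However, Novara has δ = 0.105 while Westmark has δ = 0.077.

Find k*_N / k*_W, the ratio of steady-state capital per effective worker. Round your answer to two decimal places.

Steady-state k* = [s/(n + g + δ)]^(1/(1−α)), so the ratio is [ (s_N/(n + g + δ)_N) / (s_W/(n + g + δ)_W) ]^1.5625.
s_N/(n + g + δ)_N = 0.39/0.126 = 3.0952; s_W/(n + g + δ)_W = 0.39/0.098 = 3.9796.
Ratio = (3.0952/3.9796)^1.5625 = 0.7778^1.5625 ≈ 0.6753

k*_N / k*_W ≈ 0.68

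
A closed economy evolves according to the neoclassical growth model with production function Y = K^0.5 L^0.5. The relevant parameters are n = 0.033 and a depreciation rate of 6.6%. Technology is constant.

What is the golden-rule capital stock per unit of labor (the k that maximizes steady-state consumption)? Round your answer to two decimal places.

k_gold ≈ 25.51

The golden rule sets f'(k) = n + δ, i.e. α·k^(α−1) = n + δ.
So k^(1−α) = α / (n + δ) = 0.5 / 0.099 = 5.0505.
k_gold = 5.0505^(1/0.5) ≈ 25.5076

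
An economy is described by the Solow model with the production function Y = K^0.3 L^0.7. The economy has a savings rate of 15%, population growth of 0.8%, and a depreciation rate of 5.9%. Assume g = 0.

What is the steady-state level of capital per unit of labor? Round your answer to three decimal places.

In steady state, investment equals break-even investment: s·k^α = (n + δ)·k.
Rearranging, k^(1−α) = s / (n + δ).
k^0.7 = 0.15 / (0.008 + 0.059) = 0.15 / 0.067 = 2.2388
k* = 2.2388^(1/0.7) ≈ 3.1624

k* ≈ 3.162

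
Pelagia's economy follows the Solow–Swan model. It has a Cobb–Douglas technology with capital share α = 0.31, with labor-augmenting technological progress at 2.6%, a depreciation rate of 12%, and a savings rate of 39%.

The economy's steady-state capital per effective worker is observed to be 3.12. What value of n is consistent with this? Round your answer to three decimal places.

At the steady state, Δk = 0, so s·k^α = (n + g + δ)·k.
So s / (n + g + δ) = (k*)^(1−α) = 3.12^0.69 = 2.1926.
Therefore n + g + δ = s / 2.1926 = 0.39 / 2.1926 = 0.1779, so n = 0.1779 − 0.146 = 0.0319.

n ≈ 0.032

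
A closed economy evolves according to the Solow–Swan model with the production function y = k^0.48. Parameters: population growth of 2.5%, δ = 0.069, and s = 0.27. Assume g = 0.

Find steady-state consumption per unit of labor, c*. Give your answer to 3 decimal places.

At the steady state, Δk = 0, so s·k^α = (n + δ)·k.
Rearranging, k^(1−α) = s / (n + δ).
k^0.52 = 0.27 / (0.025 + 0.069) = 0.27 / 0.094 = 2.8723
k* = 2.8723^(1/0.52) ≈ 7.6070
y* = (k*)^α = 7.6070^0.48 ≈ 2.6484
c* = (1 − s)·y* = (1 − 0.27) × 2.6484 ≈ 1.9333

c* = 1.933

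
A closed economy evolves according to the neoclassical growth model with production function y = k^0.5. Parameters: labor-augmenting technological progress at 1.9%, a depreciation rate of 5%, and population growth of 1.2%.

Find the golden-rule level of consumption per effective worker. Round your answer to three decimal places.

c_gold ≈ 3.086

At the golden rule, f'(k) = n + g + δ, so α·k^(α−1) = n + g + δ and k_gold = (α/(n + g + δ))^(1/(1−α)).
k_gold = (0.5/0.081)^(1/0.5) = 6.1728^2 ≈ 38.1035
c_gold = f(k_gold) − (n + g + δ)·k_gold = 6.1728 − 0.081×38.1035 ≈ 3.0864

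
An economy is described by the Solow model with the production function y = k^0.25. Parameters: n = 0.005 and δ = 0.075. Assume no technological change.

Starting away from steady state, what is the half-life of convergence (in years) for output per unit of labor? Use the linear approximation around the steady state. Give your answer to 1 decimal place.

Near the steady state the convergence rate is λ = (1 − α)(n + δ).
λ = (1 − 0.25) × 0.080 = 0.75 × 0.080 = 0.0600
Half-life = ln 2 / λ = 0.6931 / 0.0600 ≈ 11.55 years

about 11.6 years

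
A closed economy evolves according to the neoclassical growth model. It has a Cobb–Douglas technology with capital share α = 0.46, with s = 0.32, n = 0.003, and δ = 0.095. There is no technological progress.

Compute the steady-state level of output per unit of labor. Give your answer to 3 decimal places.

y* = 2.740

In steady state, investment equals break-even investment: s·k^α = (n + δ)·k.
Dividing both sides by k: k^(1−α) = s / (n + δ).
k^0.54 = 0.32 / (0.003 + 0.095) = 0.32 / 0.098 = 3.2653
k* = 3.2653^(1/0.54) ≈ 8.9477
y* = (k*)^α = 8.9477^0.46 ≈ 2.7402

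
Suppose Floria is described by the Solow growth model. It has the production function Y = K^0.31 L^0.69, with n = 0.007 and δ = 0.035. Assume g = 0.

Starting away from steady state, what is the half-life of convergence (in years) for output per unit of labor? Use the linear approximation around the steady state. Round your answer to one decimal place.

half-life ≈ 23.9 years

Near the steady state the convergence rate is λ = (1 − α)(n + δ).
λ = (1 − 0.31) × 0.042 = 0.69 × 0.042 = 0.02898
Half-life = ln 2 / λ = 0.6931 / 0.02898 ≈ 23.92 years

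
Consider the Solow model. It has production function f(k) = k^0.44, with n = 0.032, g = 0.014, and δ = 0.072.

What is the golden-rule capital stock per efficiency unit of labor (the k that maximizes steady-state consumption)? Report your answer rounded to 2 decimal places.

The golden rule sets f'(k) = n + g + δ, i.e. α·k^(α−1) = n + g + δ.
So k^(1−α) = α / (n + g + δ) = 0.44 / 0.118 = 3.7288.
k_gold = 3.7288^(1/0.56) ≈ 10.4872

k_gold ≈ 10.49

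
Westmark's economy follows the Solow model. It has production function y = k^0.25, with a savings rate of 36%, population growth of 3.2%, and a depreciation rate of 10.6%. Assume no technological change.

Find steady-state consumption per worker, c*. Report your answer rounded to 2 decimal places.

In steady state, investment equals break-even investment: s·k^α = (n + δ)·k.
Dividing both sides by k: k^(1−α) = s / (n + δ).
k^0.75 = 0.36 / (0.032 + 0.106) = 0.36 / 0.138 = 2.6087
k* = 2.6087^(1/0.75) ≈ 3.5911
y* = (k*)^α = 3.5911^0.25 ≈ 1.3766
c* = (1 − s)·y* = (1 − 0.36) × 1.3766 ≈ 0.8810

c* = 0.88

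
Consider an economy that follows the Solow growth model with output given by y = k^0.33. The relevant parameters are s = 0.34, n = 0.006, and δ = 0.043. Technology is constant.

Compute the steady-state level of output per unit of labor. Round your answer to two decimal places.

y* ≈ 2.60

At the steady state, Δk = 0, so s·k^α = (n + δ)·k.
Dividing both sides by k: k^(1−α) = s / (n + δ).
k^0.67 = 0.34 / (0.006 + 0.043) = 0.34 / 0.049 = 6.9388
k* = 6.9388^(1/0.67) ≈ 18.0156
y* = (k*)^α = 18.0156^0.33 ≈ 2.5964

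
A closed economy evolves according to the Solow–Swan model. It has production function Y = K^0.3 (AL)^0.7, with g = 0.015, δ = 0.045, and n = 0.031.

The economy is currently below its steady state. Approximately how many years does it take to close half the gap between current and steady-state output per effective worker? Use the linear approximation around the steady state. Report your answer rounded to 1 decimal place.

t_½ ≈ 10.9 years

Near the steady state the convergence rate is λ = (1 − α)(n + g + δ).
λ = (1 − 0.3) × 0.091 = 0.7 × 0.091 = 0.0637
Half-life = ln 2 / λ = 0.6931 / 0.0637 ≈ 10.88 years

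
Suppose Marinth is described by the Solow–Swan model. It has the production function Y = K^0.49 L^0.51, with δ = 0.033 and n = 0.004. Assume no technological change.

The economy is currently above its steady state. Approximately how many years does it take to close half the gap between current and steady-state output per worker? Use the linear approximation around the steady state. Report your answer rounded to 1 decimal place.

t_½ ≈ 36.7 years

Near the steady state the convergence rate is λ = (1 − α)(n + δ).
λ = (1 − 0.49) × 0.037 = 0.51 × 0.037 = 0.01887
Half-life = ln 2 / λ = 0.6931 / 0.01887 ≈ 36.73 years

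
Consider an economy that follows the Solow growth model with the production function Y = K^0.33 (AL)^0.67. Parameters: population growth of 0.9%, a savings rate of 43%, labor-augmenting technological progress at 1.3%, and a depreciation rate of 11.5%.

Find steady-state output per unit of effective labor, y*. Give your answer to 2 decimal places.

In steady state, investment equals break-even investment: s·k^α = (n + g + δ)·k.
Dividing both sides by k: k^(1−α) = s / (n + g + δ).
k^0.67 = 0.43 / (0.009 + 0.013 + 0.115) = 0.43 / 0.137 = 3.1387
k* = 3.1387^(1/0.67) ≈ 5.5134
y* = (k*)^α = 5.5134^0.33 ≈ 1.7566

y* = 1.76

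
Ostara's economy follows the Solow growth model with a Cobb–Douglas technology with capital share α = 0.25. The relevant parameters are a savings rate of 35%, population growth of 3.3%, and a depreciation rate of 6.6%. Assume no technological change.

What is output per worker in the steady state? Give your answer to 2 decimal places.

y* = 1.52

At the steady state, Δk = 0, so s·k^α = (n + δ)·k.
Dividing both sides by k: k^(1−α) = s / (n + δ).
k^0.75 = 0.35 / (0.033 + 0.066) = 0.35 / 0.099 = 3.5354
k* = 3.5354^(1/0.75) ≈ 5.3858
y* = (k*)^α = 5.3858^0.25 ≈ 1.5234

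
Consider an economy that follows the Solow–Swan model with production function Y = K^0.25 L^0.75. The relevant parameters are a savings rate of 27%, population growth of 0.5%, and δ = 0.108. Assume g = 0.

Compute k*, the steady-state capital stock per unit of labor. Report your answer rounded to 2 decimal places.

At the steady state, Δk = 0, so s·k^α = (n + δ)·k.
Rearranging, k^(1−α) = s / (n + δ).
k^0.75 = 0.27 / (0.005 + 0.108) = 0.27 / 0.113 = 2.3894
k* = 2.3894^(1/0.75) ≈ 3.1944

k* = 3.19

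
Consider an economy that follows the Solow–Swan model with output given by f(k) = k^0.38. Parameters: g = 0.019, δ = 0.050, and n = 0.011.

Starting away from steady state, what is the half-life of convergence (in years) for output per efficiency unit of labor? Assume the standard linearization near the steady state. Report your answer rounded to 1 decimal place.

Near the steady state the convergence rate is λ = (1 − α)(n + g + δ).
λ = (1 − 0.38) × 0.080 = 0.62 × 0.080 = 0.0496
Half-life = ln 2 / λ = 0.6931 / 0.0496 ≈ 13.97 years

about 14.0 years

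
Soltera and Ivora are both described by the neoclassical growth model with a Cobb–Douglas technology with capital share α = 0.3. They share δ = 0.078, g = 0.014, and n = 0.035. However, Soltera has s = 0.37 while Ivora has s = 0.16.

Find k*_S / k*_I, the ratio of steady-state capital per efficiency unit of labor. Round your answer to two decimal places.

ratio ≈ 3.31

Steady-state k* = [s/(n + g + δ)]^(1/(1−α)), so the ratio is [ (s_S/(n + g + δ)_S) / (s_I/(n + g + δ)_I) ]^1.4286.
s_S/(n + g + δ)_S = 0.37/0.127 = 2.9134; s_I/(n + g + δ)_I = 0.16/0.127 = 1.2598.
Ratio = (2.9134/1.2598)^1.4286 = 2.3126^1.4286 ≈ 3.3125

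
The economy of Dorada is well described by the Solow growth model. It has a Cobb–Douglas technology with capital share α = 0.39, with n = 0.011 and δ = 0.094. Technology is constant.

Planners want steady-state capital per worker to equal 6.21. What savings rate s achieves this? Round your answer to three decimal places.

s ≈ 0.320

Steady state requires s·f(k) = (n + δ)·k, i.e. s·k^α = (n + δ)·k.
So s / (n + δ) = (k*)^(1−α) = 6.21^0.61 = 3.0464.
Therefore s = 3.0464 × (n + δ) = 3.0464 × 0.105 = 0.3199.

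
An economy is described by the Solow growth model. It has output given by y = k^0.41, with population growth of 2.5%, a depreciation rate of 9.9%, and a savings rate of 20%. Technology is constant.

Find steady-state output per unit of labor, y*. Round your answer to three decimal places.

y* = 1.394

In steady state, investment equals break-even investment: s·k^α = (n + δ)·k.
Dividing both sides by k: k^(1−α) = s / (n + δ).
k^0.59 = 0.20 / (0.025 + 0.099) = 0.20 / 0.124 = 1.6129
k* = 1.6129^(1/0.59) ≈ 2.2484
y* = (k*)^α = 2.2484^0.41 ≈ 1.3940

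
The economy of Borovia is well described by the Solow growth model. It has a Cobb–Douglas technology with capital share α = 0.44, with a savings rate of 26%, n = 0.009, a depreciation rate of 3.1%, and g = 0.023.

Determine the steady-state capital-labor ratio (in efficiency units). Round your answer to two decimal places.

In steady state, investment equals break-even investment: s·k^α = (n + g + δ)·k.
Rearranging, k^(1−α) = s / (n + g + δ).
k^0.56 = 0.26 / (0.009 + 0.023 + 0.031) = 0.26 / 0.063 = 4.1270
k* = 4.1270^(1/0.56) ≈ 12.5703

k* ≈ 12.57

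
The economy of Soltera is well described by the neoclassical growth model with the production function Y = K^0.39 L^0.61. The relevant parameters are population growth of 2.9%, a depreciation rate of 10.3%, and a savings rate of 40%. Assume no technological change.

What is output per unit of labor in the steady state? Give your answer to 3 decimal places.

At the steady state, Δk = 0, so s·k^α = (n + δ)·k.
Rearranging, k^(1−α) = s / (n + δ).
k^0.61 = 0.40 / (0.029 + 0.103) = 0.40 / 0.132 = 3.0303
k* = 3.0303^(1/0.61) ≈ 6.1563
y* = (k*)^α = 6.1563^0.39 ≈ 2.0316

y* ≈ 2.032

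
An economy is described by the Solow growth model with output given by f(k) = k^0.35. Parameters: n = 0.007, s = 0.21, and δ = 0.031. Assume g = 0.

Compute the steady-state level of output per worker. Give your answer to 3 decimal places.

At the steady state, Δk = 0, so s·k^α = (n + δ)·k.
Dividing both sides by k: k^(1−α) = s / (n + δ).
k^0.65 = 0.21 / (0.007 + 0.031) = 0.21 / 0.038 = 5.5263
k* = 5.5263^(1/0.65) ≈ 13.8742
y* = (k*)^α = 13.8742^0.35 ≈ 2.5106

y* = 2.511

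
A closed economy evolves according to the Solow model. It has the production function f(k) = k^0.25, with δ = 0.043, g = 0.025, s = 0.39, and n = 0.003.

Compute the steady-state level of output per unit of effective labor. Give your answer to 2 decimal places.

y* ≈ 1.76

At the steady state, Δk = 0, so s·k^α = (n + g + δ)·k.
Rearranging, k^(1−α) = s / (n + g + δ).
k^0.75 = 0.39 / (0.003 + 0.025 + 0.043) = 0.39 / 0.071 = 5.4930
k* = 5.4930^(1/0.75) ≈ 9.6920
y* = (k*)^α = 9.6920^0.25 ≈ 1.7644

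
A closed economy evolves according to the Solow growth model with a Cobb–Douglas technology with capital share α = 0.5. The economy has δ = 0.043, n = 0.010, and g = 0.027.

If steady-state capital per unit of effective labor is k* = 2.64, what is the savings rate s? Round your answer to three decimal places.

At the steady state, Δk = 0, so s·k^α = (n + g + δ)·k.
So s / (n + g + δ) = (k*)^(1−α) = 2.64^0.5 = 1.6248.
Therefore s = 1.6248 × (n + g + δ) = 1.6248 × 0.080 = 0.1300.

s ≈ 0.130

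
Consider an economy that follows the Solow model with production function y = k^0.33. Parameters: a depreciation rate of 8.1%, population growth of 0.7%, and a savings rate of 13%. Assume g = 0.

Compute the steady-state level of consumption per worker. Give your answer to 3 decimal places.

Steady state requires s·f(k) = (n + δ)·k, i.e. s·k^α = (n + δ)·k.
Rearranging, k^(1−α) = s / (n + δ).
k^0.67 = 0.13 / (0.007 + 0.081) = 0.13 / 0.088 = 1.4773
k* = 1.4773^(1/0.67) ≈ 1.7904
y* = (k*)^α = 1.7904^0.33 ≈ 1.2119
c* = (1 − s)·y* = (1 − 0.13) × 1.2119 ≈ 1.0544

c* ≈ 1.054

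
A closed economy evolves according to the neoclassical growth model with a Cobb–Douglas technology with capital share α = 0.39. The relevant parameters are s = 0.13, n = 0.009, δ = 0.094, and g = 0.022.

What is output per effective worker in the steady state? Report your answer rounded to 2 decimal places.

y* ≈ 1.03

At the steady state, Δk = 0, so s·k^α = (n + g + δ)·k.
Dividing both sides by k: k^(1−α) = s / (n + g + δ).
k^0.61 = 0.13 / (0.009 + 0.022 + 0.094) = 0.13 / 0.125 = 1.0400
k* = 1.0400^(1/0.61) ≈ 1.0664
y* = (k*)^α = 1.0664^0.39 ≈ 1.0254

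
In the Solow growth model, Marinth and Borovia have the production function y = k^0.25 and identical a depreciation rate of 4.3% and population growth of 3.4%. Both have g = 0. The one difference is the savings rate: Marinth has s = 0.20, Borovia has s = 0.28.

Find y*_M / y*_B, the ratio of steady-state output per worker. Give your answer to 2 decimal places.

y*_M / y*_B ≈ 0.89

Steady-state y* = [s/(n + δ)]^(α/(1−α)), so the ratio is [ (s_M/(n + δ)_M) / (s_B/(n + δ)_B) ]^0.3333.
s_M/(n + δ)_M = 0.20/0.077 = 2.5974; s_B/(n + δ)_B = 0.28/0.077 = 3.6364.
Ratio = (2.5974/3.6364)^0.3333 = 0.7143^0.3333 ≈ 0.8939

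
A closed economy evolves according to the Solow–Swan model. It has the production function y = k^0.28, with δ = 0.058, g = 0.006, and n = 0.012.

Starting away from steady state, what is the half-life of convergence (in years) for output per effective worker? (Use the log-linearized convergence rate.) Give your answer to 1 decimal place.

about 12.7 years

Near the steady state the convergence rate is λ = (1 − α)(n + g + δ).
λ = (1 − 0.28) × 0.076 = 0.72 × 0.076 = 0.05472
Half-life = ln 2 / λ = 0.6931 / 0.05472 ≈ 12.67 years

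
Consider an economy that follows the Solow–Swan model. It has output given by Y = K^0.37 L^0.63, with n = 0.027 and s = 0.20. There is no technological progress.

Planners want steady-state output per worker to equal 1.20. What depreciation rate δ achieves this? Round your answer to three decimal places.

Steady state requires s·f(k) = (n + δ)·k, i.e. s·k^α = (n + δ)·k.
Since y* = [s/(n + δ)]^(α/(1−α)), we have s/(n + δ) = (y*)^((1−α)/α) = 1.20^1.7027 = 1.3640.
Therefore n + δ = s / 1.3640 = 0.20 / 1.3640 = 0.1466, so δ = 0.1466 − 0.027 = 0.1196.

δ ≈ 0.120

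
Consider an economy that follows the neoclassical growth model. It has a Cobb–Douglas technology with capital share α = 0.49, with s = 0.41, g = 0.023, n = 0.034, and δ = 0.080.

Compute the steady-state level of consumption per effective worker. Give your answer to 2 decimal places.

In steady state, investment equals break-even investment: s·k^α = (n + g + δ)·k.
Dividing both sides by k: k^(1−α) = s / (n + g + δ).
k^0.51 = 0.41 / (0.034 + 0.023 + 0.080) = 0.41 / 0.137 = 2.9927
k* = 2.9927^(1/0.51) ≈ 8.5794
y* = (k*)^α = 8.5794^0.49 ≈ 2.8668
c* = (1 − s)·y* = (1 − 0.41) × 2.8668 ≈ 1.6914

c* ≈ 1.69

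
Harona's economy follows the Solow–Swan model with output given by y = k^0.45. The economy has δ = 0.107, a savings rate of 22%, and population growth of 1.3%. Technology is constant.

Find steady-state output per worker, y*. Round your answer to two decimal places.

y* ≈ 1.64

Steady state requires s·f(k) = (n + δ)·k, i.e. s·k^α = (n + δ)·k.
Dividing both sides by k: k^(1−α) = s / (n + δ).
k^0.55 = 0.22 / (0.013 + 0.107) = 0.22 / 0.120 = 1.8333
k* = 1.8333^(1/0.55) ≈ 3.0103
y* = (k*)^α = 3.0103^0.45 ≈ 1.6420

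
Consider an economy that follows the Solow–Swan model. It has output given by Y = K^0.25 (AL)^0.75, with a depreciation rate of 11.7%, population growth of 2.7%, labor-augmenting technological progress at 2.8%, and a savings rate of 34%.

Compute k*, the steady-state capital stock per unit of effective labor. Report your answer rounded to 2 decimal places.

k* = 2.48

At the steady state, Δk = 0, so s·k^α = (n + g + δ)·k.
Rearranging, k^(1−α) = s / (n + g + δ).
k^0.75 = 0.34 / (0.027 + 0.028 + 0.117) = 0.34 / 0.172 = 1.9767
k* = 1.9767^(1/0.75) ≈ 2.4808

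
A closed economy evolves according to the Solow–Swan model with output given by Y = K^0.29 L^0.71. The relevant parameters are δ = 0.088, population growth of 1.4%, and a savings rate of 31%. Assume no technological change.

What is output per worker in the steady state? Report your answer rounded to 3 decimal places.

y* = 1.575

In steady state, investment equals break-even investment: s·k^α = (n + δ)·k.
Rearranging, k^(1−α) = s / (n + δ).
k^0.71 = 0.31 / (0.014 + 0.088) = 0.31 / 0.102 = 3.0392
k* = 3.0392^(1/0.71) ≈ 4.7857
y* = (k*)^α = 4.7857^0.29 ≈ 1.5747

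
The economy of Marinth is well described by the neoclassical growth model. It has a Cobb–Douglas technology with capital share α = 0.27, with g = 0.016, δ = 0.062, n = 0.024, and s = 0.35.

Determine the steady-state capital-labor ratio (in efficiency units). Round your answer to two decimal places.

k* = 5.41

In steady state, investment equals break-even investment: s·k^α = (n + g + δ)·k.
Dividing both sides by k: k^(1−α) = s / (n + g + δ).
k^0.73 = 0.35 / (0.024 + 0.016 + 0.062) = 0.35 / 0.102 = 3.4314
k* = 3.4314^(1/0.73) ≈ 5.4141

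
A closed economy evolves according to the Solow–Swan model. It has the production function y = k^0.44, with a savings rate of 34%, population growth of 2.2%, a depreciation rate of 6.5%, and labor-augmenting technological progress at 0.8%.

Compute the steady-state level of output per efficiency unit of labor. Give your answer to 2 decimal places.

In steady state, investment equals break-even investment: s·k^α = (n + g + δ)·k.
Rearranging, k^(1−α) = s / (n + g + δ).
k^0.56 = 0.34 / (0.022 + 0.008 + 0.065) = 0.34 / 0.095 = 3.5789
k* = 3.5789^(1/0.56) ≈ 9.7463
y* = (k*)^α = 9.7463^0.44 ≈ 2.7233

y* = 2.72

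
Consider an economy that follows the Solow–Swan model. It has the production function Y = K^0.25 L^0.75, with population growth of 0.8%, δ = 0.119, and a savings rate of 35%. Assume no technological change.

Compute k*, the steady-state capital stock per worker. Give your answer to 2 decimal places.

In steady state, investment equals break-even investment: s·k^α = (n + δ)·k.
Rearranging, k^(1−α) = s / (n + δ).
k^0.75 = 0.35 / (0.008 + 0.119) = 0.35 / 0.127 = 2.7559
k* = 2.7559^(1/0.75) ≈ 3.8638

k* ≈ 3.86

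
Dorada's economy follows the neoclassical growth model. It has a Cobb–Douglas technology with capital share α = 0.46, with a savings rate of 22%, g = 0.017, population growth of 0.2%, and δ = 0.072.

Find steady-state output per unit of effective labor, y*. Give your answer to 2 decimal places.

In steady state, investment equals break-even investment: s·k^α = (n + g + δ)·k.
Dividing both sides by k: k^(1−α) = s / (n + g + δ).
k^0.54 = 0.22 / (0.002 + 0.017 + 0.072) = 0.22 / 0.091 = 2.4176
k* = 2.4176^(1/0.54) ≈ 5.1283
y* = (k*)^α = 5.1283^0.46 ≈ 2.1212

y* ≈ 2.12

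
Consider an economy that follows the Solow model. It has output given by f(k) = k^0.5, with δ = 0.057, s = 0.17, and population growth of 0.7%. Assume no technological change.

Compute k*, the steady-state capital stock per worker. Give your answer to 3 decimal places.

k* ≈ 7.056

At the steady state, Δk = 0, so s·k^α = (n + δ)·k.
Dividing both sides by k: k^(1−α) = s / (n + δ).
k^0.5 = 0.17 / (0.007 + 0.057) = 0.17 / 0.064 = 2.6563
k* = 2.6563^(1/0.5) ≈ 7.0559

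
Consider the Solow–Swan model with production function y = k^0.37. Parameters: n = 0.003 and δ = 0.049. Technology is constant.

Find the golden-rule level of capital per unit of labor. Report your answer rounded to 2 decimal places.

The golden rule sets f'(k) = n + δ, i.e. α·k^(α−1) = n + δ.
So k^(1−α) = α / (n + δ) = 0.37 / 0.052 = 7.1154.
k_gold = 7.1154^(1/0.63) ≈ 22.5267

k_gold ≈ 22.53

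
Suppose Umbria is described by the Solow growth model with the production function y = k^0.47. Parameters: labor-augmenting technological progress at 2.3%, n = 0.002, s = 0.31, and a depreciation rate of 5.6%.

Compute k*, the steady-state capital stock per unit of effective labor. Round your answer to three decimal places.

k* = 12.583

In steady state, investment equals break-even investment: s·k^α = (n + g + δ)·k.
Dividing both sides by k: k^(1−α) = s / (n + g + δ).
k^0.53 = 0.31 / (0.002 + 0.023 + 0.056) = 0.31 / 0.081 = 3.8272
k* = 3.8272^(1/0.53) ≈ 12.5828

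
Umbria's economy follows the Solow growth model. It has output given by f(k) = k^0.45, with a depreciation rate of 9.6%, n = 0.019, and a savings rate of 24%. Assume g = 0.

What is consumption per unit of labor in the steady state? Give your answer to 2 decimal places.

At the steady state, Δk = 0, so s·k^α = (n + δ)·k.
Dividing both sides by k: k^(1−α) = s / (n + δ).
k^0.55 = 0.24 / (0.019 + 0.096) = 0.24 / 0.115 = 2.0870
k* = 2.0870^(1/0.55) ≈ 3.8102
y* = (k*)^α = 3.8102^0.45 ≈ 1.8257
c* = (1 − s)·y* = (1 − 0.24) × 1.8257 ≈ 1.3875

c* = 1.39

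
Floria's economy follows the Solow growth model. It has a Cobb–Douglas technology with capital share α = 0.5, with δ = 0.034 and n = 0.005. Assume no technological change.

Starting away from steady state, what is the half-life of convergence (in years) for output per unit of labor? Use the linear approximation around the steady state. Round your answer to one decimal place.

Near the steady state the convergence rate is λ = (1 − α)(n + δ).
λ = (1 − 0.5) × 0.039 = 0.5 × 0.039 = 0.0195
Half-life = ln 2 / λ = 0.6931 / 0.0195 ≈ 35.54 years

about 35.5 years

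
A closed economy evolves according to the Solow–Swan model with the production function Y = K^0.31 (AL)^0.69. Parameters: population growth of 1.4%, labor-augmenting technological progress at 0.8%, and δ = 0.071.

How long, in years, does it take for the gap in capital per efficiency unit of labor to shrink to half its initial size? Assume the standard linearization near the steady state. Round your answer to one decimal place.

half-life ≈ 10.8 years

Near the steady state the convergence rate is λ = (1 − α)(n + g + δ).
λ = (1 − 0.31) × 0.093 = 0.69 × 0.093 = 0.06417
Half-life = ln 2 / λ = 0.6931 / 0.06417 ≈ 10.80 years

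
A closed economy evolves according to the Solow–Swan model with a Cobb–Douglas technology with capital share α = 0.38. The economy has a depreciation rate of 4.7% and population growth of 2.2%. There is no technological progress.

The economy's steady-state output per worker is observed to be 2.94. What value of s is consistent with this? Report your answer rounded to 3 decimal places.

s ≈ 0.401

At the steady state, Δk = 0, so s·k^α = (n + δ)·k.
Since y* = [s/(n + δ)]^(α/(1−α)), we have s/(n + δ) = (y*)^((1−α)/α) = 2.94^1.6316 = 5.8097.
Therefore s = 5.8097 × (n + δ) = 5.8097 × 0.069 = 0.4009.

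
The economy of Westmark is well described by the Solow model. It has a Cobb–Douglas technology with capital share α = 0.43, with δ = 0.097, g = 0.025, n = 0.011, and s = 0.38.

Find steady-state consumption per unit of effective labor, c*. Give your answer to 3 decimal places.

At the steady state, Δk = 0, so s·k^α = (n + g + δ)·k.
Rearranging, k^(1−α) = s / (n + g + δ).
k^0.57 = 0.38 / (0.011 + 0.025 + 0.097) = 0.38 / 0.133 = 2.8571
k* = 2.8571^(1/0.57) ≈ 6.3077
y* = (k*)^α = 6.3077^0.43 ≈ 2.2077
c* = (1 − s)·y* = (1 − 0.38) × 2.2077 ≈ 1.3688

c* ≈ 1.369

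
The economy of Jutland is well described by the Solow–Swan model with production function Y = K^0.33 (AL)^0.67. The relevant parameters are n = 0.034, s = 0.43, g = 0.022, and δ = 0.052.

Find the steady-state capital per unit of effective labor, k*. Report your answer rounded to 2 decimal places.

k* = 7.86

At the steady state, Δk = 0, so s·k^α = (n + g + δ)·k.
Dividing both sides by k: k^(1−α) = s / (n + g + δ).
k^0.67 = 0.43 / (0.034 + 0.022 + 0.052) = 0.43 / 0.108 = 3.9815
k* = 3.9815^(1/0.67) ≈ 7.8631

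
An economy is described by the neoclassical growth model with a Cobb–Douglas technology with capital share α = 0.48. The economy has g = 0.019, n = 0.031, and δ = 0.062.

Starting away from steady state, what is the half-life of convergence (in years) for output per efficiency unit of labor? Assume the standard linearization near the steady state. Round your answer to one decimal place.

about 11.9 years

Near the steady state the convergence rate is λ = (1 − α)(n + g + δ).
λ = (1 − 0.48) × 0.112 = 0.52 × 0.112 = 0.05824
Half-life = ln 2 / λ = 0.6931 / 0.05824 ≈ 11.90 years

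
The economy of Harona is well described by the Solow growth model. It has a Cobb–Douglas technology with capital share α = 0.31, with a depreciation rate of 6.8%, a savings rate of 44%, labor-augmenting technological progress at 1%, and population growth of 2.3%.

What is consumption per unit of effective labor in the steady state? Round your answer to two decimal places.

Steady state requires s·f(k) = (n + g + δ)·k, i.e. s·k^α = (n + g + δ)·k.
Rearranging, k^(1−α) = s / (n + g + δ).
k^0.69 = 0.44 / (0.023 + 0.010 + 0.068) = 0.44 / 0.101 = 4.3564
k* = 4.3564^(1/0.69) ≈ 8.4386
y* = (k*)^α = 8.4386^0.31 ≈ 1.9371
c* = (1 − s)·y* = (1 − 0.44) × 1.9371 ≈ 1.0848

c* ≈ 1.08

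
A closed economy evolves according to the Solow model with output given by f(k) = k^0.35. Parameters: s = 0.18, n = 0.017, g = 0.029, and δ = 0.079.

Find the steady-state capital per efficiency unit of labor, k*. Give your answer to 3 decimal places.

k* ≈ 1.752

At the steady state, Δk = 0, so s·k^α = (n + g + δ)·k.
Dividing both sides by k: k^(1−α) = s / (n + g + δ).
k^0.65 = 0.18 / (0.017 + 0.029 + 0.079) = 0.18 / 0.125 = 1.4400
k* = 1.4400^(1/0.65) ≈ 1.7524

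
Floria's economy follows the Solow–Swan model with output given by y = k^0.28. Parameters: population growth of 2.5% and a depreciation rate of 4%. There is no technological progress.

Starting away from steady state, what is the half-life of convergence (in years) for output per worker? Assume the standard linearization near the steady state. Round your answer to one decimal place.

about 14.8 years

Near the steady state the convergence rate is λ = (1 − α)(n + δ).
λ = (1 − 0.28) × 0.065 = 0.72 × 0.065 = 0.0468
Half-life = ln 2 / λ = 0.6931 / 0.0468 ≈ 14.81 years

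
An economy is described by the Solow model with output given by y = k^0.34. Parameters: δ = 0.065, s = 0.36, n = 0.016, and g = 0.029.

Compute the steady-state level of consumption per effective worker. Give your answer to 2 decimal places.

c* = 1.18

In steady state, investment equals break-even investment: s·k^α = (n + g + δ)·k.
Dividing both sides by k: k^(1−α) = s / (n + g + δ).
k^0.66 = 0.36 / (0.016 + 0.029 + 0.065) = 0.36 / 0.110 = 3.2727
k* = 3.2727^(1/0.66) ≈ 6.0278
y* = (k*)^α = 6.0278^0.34 ≈ 1.8418
c* = (1 − s)·y* = (1 − 0.36) × 1.8418 ≈ 1.1788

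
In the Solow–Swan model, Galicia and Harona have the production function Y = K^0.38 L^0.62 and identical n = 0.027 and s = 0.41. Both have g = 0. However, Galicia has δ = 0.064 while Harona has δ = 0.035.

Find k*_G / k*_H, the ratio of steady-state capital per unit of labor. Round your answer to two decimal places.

k*_G / k*_H ≈ 0.54

Steady-state k* = [s/(n + δ)]^(1/(1−α)), so the ratio is [ (s_G/(n + δ)_G) / (s_H/(n + δ)_H) ]^1.6129.
s_G/(n + δ)_G = 0.41/0.091 = 4.5055; s_H/(n + δ)_H = 0.41/0.062 = 6.6129.
Ratio = (4.5055/6.6129)^1.6129 = 0.6813^1.6129 ≈ 0.5385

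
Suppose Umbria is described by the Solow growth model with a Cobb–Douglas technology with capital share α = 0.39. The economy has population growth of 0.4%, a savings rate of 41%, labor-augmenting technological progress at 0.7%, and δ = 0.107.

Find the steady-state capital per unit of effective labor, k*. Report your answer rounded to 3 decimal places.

At the steady state, Δk = 0, so s·k^α = (n + g + δ)·k.
Dividing both sides by k: k^(1−α) = s / (n + g + δ).
k^0.61 = 0.41 / (0.004 + 0.007 + 0.107) = 0.41 / 0.118 = 3.4746
k* = 3.4746^(1/0.61) ≈ 7.7042

k* ≈ 7.704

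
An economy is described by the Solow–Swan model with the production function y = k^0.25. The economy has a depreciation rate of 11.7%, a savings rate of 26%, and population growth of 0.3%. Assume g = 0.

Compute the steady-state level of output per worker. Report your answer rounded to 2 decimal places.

y* ≈ 1.29

In steady state, investment equals break-even investment: s·k^α = (n + δ)·k.
Rearranging, k^(1−α) = s / (n + δ).
k^0.75 = 0.26 / (0.003 + 0.117) = 0.26 / 0.120 = 2.1667
k* = 2.1667^(1/0.75) ≈ 2.8037
y* = (k*)^α = 2.8037^0.25 ≈ 1.2940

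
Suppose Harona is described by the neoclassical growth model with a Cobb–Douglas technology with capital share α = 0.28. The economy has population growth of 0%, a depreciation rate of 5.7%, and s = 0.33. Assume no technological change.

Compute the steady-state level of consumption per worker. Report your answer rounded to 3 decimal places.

c* = 1.326

In steady state, investment equals break-even investment: s·k^α = (n + δ)·k.
Rearranging, k^(1−α) = s / (n + δ).
k^0.72 = 0.33 / (0.000 + 0.057) = 0.33 / 0.057 = 5.7895
k* = 5.7895^(1/0.72) ≈ 11.4610
y* = (k*)^α = 11.4610^0.28 ≈ 1.9796
c* = (1 − s)·y* = (1 − 0.33) × 1.9796 ≈ 1.3263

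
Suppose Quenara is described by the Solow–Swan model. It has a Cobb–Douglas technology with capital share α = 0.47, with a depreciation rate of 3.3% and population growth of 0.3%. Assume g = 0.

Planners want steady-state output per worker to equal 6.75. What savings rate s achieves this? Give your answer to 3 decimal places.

s ≈ 0.310

Steady state requires s·f(k) = (n + δ)·k, i.e. s·k^α = (n + δ)·k.
Since y* = [s/(n + δ)]^(α/(1−α)), we have s/(n + δ) = (y*)^((1−α)/α) = 6.75^1.1277 = 8.6140.
Therefore s = 8.6140 × (n + δ) = 8.6140 × 0.036 = 0.3101.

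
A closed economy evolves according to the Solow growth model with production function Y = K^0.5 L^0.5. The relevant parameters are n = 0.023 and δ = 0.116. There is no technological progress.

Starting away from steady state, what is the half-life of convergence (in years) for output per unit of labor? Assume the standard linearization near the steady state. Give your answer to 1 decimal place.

Near the steady state the convergence rate is λ = (1 − α)(n + δ).
λ = (1 − 0.5) × 0.139 = 0.5 × 0.139 = 0.0695
Half-life = ln 2 / λ = 0.6931 / 0.0695 ≈ 9.97 years

t_½ ≈ 10.0 years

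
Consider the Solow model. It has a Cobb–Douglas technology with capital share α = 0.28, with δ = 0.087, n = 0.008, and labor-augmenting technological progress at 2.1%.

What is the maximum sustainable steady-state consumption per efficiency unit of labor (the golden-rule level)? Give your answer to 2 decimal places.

At the golden rule, f'(k) = n + g + δ, so α·k^(α−1) = n + g + δ and k_gold = (α/(n + g + δ))^(1/(1−α)).
k_gold = (0.28/0.116)^(1/0.72) = 2.4138^1.3889 ≈ 3.4004
c_gold = f(k_gold) − (n + g + δ)·k_gold = 1.4087 − 0.116×3.4004 ≈ 1.0143

c_gold ≈ 1.01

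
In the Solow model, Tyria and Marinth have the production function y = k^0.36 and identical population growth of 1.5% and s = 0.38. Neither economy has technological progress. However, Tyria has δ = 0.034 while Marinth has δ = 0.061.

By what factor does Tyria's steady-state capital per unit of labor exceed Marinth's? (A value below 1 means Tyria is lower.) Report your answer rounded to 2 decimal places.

Steady-state k* = [s/(n + δ)]^(1/(1−α)), so the ratio is [ (s_T/(n + δ)_T) / (s_M/(n + δ)_M) ]^1.5625.
s_T/(n + δ)_T = 0.38/0.049 = 7.7551; s_M/(n + δ)_M = 0.38/0.076 = 5.0000.
Ratio = (7.7551/5.0000)^1.5625 = 1.5510^1.5625 ≈ 1.9853

k*_T / k*_M ≈ 1.99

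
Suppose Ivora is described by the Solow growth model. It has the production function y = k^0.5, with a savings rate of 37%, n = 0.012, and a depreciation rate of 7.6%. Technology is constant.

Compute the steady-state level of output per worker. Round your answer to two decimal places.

Steady state requires s·f(k) = (n + δ)·k, i.e. s·k^α = (n + δ)·k.
Dividing both sides by k: k^(1−α) = s / (n + δ).
k^0.5 = 0.37 / (0.012 + 0.076) = 0.37 / 0.088 = 4.2045
k* = 4.2045^(1/0.5) ≈ 17.6778
y* = (k*)^α = 17.6778^0.5 ≈ 4.2045

y* ≈ 4.20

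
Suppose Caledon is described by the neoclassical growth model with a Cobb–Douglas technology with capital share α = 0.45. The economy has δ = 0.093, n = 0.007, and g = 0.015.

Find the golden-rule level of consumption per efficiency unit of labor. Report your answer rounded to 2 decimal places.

c_gold ≈ 1.68

At the golden rule, f'(k) = n + g + δ, so α·k^(α−1) = n + g + δ and k_gold = (α/(n + g + δ))^(1/(1−α)).
k_gold = (0.45/0.115)^(1/0.55) = 3.9130^1.8182 ≈ 11.9482
c_gold = f(k_gold) − (n + g + δ)·k_gold = 3.0534 − 0.115×11.9482 ≈ 1.6794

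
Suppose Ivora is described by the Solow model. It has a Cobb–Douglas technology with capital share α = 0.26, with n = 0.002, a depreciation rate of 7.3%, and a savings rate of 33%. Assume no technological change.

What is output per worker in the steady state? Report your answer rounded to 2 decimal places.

In steady state, investment equals break-even investment: s·k^α = (n + δ)·k.
Rearranging, k^(1−α) = s / (n + δ).
k^0.74 = 0.33 / (0.002 + 0.073) = 0.33 / 0.075 = 4.4000
k* = 4.4000^(1/0.74) ≈ 7.4051
y* = (k*)^α = 7.4051^0.26 ≈ 1.6830

y* = 1.68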